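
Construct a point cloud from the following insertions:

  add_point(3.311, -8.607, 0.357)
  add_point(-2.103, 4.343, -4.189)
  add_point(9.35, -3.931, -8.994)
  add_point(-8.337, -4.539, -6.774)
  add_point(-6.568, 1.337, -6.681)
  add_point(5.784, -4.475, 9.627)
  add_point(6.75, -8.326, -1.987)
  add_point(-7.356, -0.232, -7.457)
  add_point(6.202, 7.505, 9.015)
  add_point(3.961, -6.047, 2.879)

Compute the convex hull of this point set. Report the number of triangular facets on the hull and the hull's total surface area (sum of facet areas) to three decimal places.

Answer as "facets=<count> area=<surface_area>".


facets=14 area=769.284

Hull vertices (9/10): indices [0, 1, 2, 3, 4, 5, 6, 7, 8].

Triangle areas on the boundary:
  f1: (p5, p8, p3) → 129.8757
  f2: (p5, p8, p2) → 113.4164
  f3: (p1, p8, p2) → 118.7307
  f4: (p0, p5, p3) → 63.3646
  f5: (p7, p2, p3) → 38.3871
  f6: (p6, p5, p2) → 41.3535
  f7: (p6, p0, p5) → 20.9357
  f8: (p6, p2, p3) → 70.3412
  f9: (p6, p0, p3) → 27.5713
  f10: (p4, p1, p2) → 43.6792
  f11: (p4, p7, p2) → 16.1980
  f12: (p4, p1, p8) → 25.4629
  f13: (p4, p8, p3) → 57.4876
  f14: (p4, p7, p3) → 2.4805
Σ area = 769.284

Check V−E+F: 9 − 21 + 14 = 2.


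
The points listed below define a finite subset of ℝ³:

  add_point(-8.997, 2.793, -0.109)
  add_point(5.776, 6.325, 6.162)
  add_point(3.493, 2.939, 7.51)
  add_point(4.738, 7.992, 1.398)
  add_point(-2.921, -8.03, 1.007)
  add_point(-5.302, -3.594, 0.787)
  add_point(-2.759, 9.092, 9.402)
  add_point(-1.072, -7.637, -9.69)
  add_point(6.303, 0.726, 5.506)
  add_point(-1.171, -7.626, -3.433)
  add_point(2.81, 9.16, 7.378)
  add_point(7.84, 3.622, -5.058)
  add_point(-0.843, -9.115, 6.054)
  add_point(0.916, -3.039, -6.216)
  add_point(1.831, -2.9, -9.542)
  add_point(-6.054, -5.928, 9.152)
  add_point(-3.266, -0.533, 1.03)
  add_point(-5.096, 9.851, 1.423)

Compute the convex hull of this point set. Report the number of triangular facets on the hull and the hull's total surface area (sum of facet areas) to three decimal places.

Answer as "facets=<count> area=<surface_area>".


Hull vertices (14/18): indices [0, 1, 2, 3, 4, 6, 7, 8, 10, 11, 12, 14, 15, 17].

Per-facet area ½‖(b−a)×(c−a)‖:
  f1: (p7, p12, p11) → 115.6874
  f2: (p17, p6, p0) → 33.3207
  f3: (p15, p6, p0) → 80.8813
  f4: (p15, p7, p0) → 105.1783
  f5: (p8, p12, p11) → 63.4107
  f6: (p3, p17, p11) → 37.2384
  f7: (p14, p7, p11) → 12.7379
  f8: (p14, p17, p11) → 78.1660
  f9: (p14, p7, p0) → 42.9002
  f10: (p14, p17, p0) → 63.0988
  f11: (p4, p7, p12) → 16.5576
  f12: (p4, p15, p12) → 19.0449
  f13: (p4, p15, p7) → 16.0195
  f14: (p2, p15, p6) → 58.7797
  f15: (p2, p15, p12) → 42.9646
  f16: (p2, p8, p12) → 24.9549
  f17: (p1, p2, p8) → 8.7784
  f18: (p1, p8, p11) → 31.0252
  f19: (p1, p3, p11) → 19.0992
  f20: (p10, p2, p6) → 18.4816
  f21: (p10, p1, p2) → 9.1825
  f22: (p10, p1, p3) → 10.9795
  f23: (p10, p17, p6) → 24.6852
  f24: (p10, p3, p17) → 30.1580
Σ area = 963.330

Euler characteristic 14−36+24 = 2 ✓

facets=24 area=963.330


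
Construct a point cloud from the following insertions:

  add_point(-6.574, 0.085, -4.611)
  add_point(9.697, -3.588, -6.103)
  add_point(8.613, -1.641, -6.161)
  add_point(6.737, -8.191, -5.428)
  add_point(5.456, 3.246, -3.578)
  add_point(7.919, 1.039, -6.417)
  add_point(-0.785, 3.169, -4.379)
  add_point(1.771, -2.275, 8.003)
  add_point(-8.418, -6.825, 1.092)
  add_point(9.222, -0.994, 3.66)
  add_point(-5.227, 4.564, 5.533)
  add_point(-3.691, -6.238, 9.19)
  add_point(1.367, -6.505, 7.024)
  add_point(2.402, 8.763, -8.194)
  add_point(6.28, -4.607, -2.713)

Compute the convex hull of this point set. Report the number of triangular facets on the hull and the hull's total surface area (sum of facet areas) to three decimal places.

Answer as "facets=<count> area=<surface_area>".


Extreme-point indices: [0, 1, 3, 5, 7, 8, 9, 10, 11, 12, 13] — 11 of 15 on the boundary.

Facet areas (half cross-product norm):
  f1: (p5, p13, p1) → 6.6094
  f2: (p5, p9, p1) → 24.6335
  f3: (p5, p9, p13) → 45.6863
  f4: (p7, p12, p11) → 11.9955
  f5: (p7, p12, p9) → 18.8947
  f6: (p3, p13, p1) → 35.5123
  f7: (p3, p0, p13) → 98.7450
  f8: (p3, p0, p8) → 70.4079
  f9: (p3, p11, p8) → 77.2402
  f10: (p3, p12, p11) → 25.9198
  f11: (p3, p9, p1) → 27.8117
  f12: (p3, p12, p9) → 58.5537
  f13: (p10, p0, p13) → 72.1769
  f14: (p10, p7, p11) → 34.3305
  f15: (p10, p11, p8) → 51.8546
  f16: (p10, p0, p8) → 49.6089
  f17: (p10, p9, p13) → 113.5585
  f18: (p10, p7, p9) → 40.8533
Σ area = 864.393

Euler characteristic 11−27+18 = 2 ✓

facets=18 area=864.393


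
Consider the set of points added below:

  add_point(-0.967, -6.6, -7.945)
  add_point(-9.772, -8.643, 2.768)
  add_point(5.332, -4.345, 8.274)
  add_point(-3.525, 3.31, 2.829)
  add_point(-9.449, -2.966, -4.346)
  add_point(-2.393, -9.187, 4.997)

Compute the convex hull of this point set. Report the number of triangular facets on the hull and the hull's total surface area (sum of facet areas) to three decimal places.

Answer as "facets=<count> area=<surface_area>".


Hull vertices (6/6): indices [0, 1, 2, 3, 4, 5].

Triangle areas on the boundary:
  f1: (p3, p2, p1) → 85.2022
  f2: (p0, p3, p2) → 93.8386
  f3: (p4, p3, p1) → 50.6589
  f4: (p4, p0, p1) → 44.9370
  f5: (p4, p0, p3) → 55.5758
  f6: (p5, p2, p1) → 21.2199
  f7: (p5, p0, p1) → 50.3327
  f8: (p5, p0, p2) → 63.6082
Σ area = 465.373

Euler characteristic 6−12+8 = 2 ✓

facets=8 area=465.373


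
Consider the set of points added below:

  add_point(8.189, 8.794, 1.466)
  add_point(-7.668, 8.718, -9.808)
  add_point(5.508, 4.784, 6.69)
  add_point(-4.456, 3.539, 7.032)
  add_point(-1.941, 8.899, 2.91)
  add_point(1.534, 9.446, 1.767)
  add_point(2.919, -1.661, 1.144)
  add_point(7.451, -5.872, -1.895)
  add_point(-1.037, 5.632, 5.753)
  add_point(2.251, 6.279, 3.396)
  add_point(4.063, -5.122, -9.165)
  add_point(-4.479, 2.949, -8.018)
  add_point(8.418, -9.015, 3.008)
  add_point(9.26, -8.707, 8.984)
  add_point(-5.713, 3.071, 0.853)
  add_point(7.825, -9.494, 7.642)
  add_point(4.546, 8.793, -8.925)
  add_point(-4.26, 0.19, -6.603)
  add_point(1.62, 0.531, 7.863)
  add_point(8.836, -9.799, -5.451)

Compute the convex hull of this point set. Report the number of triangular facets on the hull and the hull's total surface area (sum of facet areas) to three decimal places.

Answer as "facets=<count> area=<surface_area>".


facets=26 area=1118.174

15 of the 20 inputs are extreme points: [0, 1, 2, 3, 4, 5, 8, 10, 13, 14, 15, 16, 17, 18, 19].

Triangle areas on the boundary:
  f1: (p16, p5, p1) → 66.7520
  f2: (p4, p5, p1) → 25.6527
  f3: (p4, p3, p1) → 46.7822
  f4: (p2, p4, p5) → 14.2589
  f5: (p15, p19, p13) → 11.2390
  f6: (p15, p3, p13) → 18.5148
  f7: (p18, p3, p13) → 16.7153
  f8: (p18, p2, p13) → 34.9793
  f9: (p18, p2, p3) → 19.4696
  f10: (p0, p16, p5) → 35.3074
  f11: (p0, p2, p5) → 22.2654
  f12: (p0, p2, p13) → 41.9555
  f13: (p0, p19, p13) → 130.6332
  f14: (p0, p16, p19) → 103.5984
  f15: (p8, p4, p3) → 8.5447
  f16: (p8, p2, p3) → 10.1271
  f17: (p8, p2, p4) → 13.6095
  f18: (p10, p16, p1) → 85.1912
  f19: (p10, p16, p19) → 43.3153
  f20: (p17, p10, p1) → 37.2846
  f21: (p17, p15, p19) → 108.4385
  f22: (p17, p10, p19) → 27.6174
  f23: (p14, p15, p3) → 56.2665
  f24: (p14, p17, p15) → 79.8937
  f25: (p14, p3, p1) → 20.3503
  f26: (p14, p17, p1) → 39.4118
Σ area = 1118.174

Euler characteristic 15−39+26 = 2 ✓


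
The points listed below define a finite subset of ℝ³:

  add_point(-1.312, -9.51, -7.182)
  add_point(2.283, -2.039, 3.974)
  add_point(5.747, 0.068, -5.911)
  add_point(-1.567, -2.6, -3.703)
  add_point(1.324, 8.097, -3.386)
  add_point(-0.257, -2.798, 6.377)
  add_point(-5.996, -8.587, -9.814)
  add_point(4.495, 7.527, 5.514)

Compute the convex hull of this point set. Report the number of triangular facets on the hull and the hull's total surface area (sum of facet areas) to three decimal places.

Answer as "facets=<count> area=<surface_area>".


facets=10 area=518.673

Extreme-point indices: [0, 1, 2, 4, 5, 6, 7] — 7 of 8 on the boundary.

Area of each hull facet:
  f1: (p4, p2, p6) → 70.4707
  f2: (p5, p4, p6) → 126.2568
  f3: (p7, p4, p2) → 44.9563
  f4: (p7, p5, p4) → 53.9406
  f5: (p0, p2, p6) → 29.5602
  f6: (p0, p5, p6) → 37.5834
  f7: (p1, p0, p2) → 61.8793
  f8: (p1, p0, p5) → 24.1307
  f9: (p1, p7, p2) → 52.7174
  f10: (p1, p7, p5) → 17.1774
Σ area = 518.673

Euler characteristic 7−15+10 = 2 ✓


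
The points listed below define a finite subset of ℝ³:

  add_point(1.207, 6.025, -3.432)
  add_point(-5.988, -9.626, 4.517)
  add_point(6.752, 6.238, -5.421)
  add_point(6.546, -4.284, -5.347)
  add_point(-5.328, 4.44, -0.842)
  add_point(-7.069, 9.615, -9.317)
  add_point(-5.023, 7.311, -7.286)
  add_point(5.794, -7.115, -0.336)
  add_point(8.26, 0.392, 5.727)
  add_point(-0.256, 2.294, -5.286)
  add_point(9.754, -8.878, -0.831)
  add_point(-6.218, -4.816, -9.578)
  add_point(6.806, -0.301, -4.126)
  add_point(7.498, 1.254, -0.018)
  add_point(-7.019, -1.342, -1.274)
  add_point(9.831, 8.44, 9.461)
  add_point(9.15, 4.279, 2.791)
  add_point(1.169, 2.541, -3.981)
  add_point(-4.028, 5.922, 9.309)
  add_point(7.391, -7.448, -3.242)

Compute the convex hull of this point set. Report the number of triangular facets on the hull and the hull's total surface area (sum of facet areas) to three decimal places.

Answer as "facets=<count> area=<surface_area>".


facets=20 area=1258.334

12 of the 20 inputs are extreme points: [1, 2, 3, 5, 8, 10, 11, 14, 15, 16, 18, 19].

Triangle areas on the boundary:
  f1: (p18, p15, p5) → 134.2677
  f2: (p18, p1, p15) → 110.4471
  f3: (p2, p15, p5) → 103.2521
  f4: (p2, p11, p5) → 102.4102
  f5: (p14, p18, p5) → 89.5275
  f6: (p14, p18, p1) → 66.9207
  f7: (p14, p11, p5) → 59.7180
  f8: (p14, p11, p1) → 44.9673
  f9: (p10, p11, p1) → 118.0779
  f10: (p8, p1, p15) → 57.4118
  f11: (p8, p10, p15) → 17.9515
  f12: (p8, p10, p1) → 91.7367
  f13: (p16, p2, p15) → 24.8368
  f14: (p16, p10, p15) → 36.9360
  f15: (p16, p10, p2) → 59.9286
  f16: (p3, p2, p11) → 70.7045
  f17: (p3, p10, p2) → 29.2883
  f18: (p19, p10, p11) → 11.1909
  f19: (p19, p3, p11) → 24.5993
  f20: (p19, p3, p10) → 4.1606
Σ area = 1258.334

Check V−E+F: 12 − 30 + 20 = 2.


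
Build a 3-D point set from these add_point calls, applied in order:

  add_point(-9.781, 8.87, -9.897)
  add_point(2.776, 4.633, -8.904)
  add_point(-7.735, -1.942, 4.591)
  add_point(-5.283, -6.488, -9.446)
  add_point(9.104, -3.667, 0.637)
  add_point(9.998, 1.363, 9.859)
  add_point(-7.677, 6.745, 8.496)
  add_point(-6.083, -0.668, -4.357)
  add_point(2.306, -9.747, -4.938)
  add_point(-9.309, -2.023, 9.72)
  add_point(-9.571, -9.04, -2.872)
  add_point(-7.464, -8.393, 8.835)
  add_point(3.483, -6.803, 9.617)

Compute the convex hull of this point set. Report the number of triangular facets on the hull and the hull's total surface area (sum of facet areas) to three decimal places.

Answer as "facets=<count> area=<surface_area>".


11 of the 13 inputs are extreme points: [0, 1, 3, 4, 5, 6, 8, 9, 10, 11, 12].

Triangle areas on the boundary:
  f1: (p1, p5, p0) → 120.5265
  f2: (p4, p1, p5) → 69.8784
  f3: (p4, p1, p8) → 72.0335
  f4: (p6, p5, p0) → 168.6370
  f5: (p10, p11, p8) → 71.9289
  f6: (p12, p11, p8) → 81.3182
  f7: (p12, p4, p8) → 58.9400
  f8: (p12, p4, p5) → 49.2996
  f9: (p3, p10, p0) → 65.0684
  f10: (p3, p10, p8) → 38.7348
  f11: (p3, p1, p0) → 87.1538
  f12: (p3, p1, p8) → 63.2010
  f13: (p9, p12, p11) → 36.8002
  f14: (p9, p10, p11) → 39.4978
  f15: (p9, p6, p5) → 82.7868
  f16: (p9, p12, p5) → 67.8269
  f17: (p9, p6, p0) → 81.7288
  f18: (p9, p10, p0) → 137.4437
Σ area = 1392.804

Euler: V−E+F = 11−27+18 = 2.

facets=18 area=1392.804


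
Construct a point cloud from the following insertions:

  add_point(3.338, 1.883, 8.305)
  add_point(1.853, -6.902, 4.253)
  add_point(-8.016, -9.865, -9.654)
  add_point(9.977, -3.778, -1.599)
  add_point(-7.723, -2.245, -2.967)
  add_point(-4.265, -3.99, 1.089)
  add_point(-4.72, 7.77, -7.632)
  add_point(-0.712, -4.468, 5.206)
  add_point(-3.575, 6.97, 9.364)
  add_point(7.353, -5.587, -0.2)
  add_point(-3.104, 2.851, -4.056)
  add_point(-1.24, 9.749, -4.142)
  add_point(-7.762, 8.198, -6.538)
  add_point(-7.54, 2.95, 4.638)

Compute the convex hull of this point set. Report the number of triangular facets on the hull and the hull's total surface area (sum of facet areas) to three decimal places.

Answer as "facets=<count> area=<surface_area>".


facets=18 area=956.165

Extreme-point indices: [0, 1, 2, 3, 6, 7, 8, 9, 11, 12, 13] — 11 of 14 on the boundary.

Per-facet area ½‖(b−a)×(c−a)‖:
  f1: (p6, p3, p2) → 162.2371
  f2: (p6, p11, p3) → 45.9506
  f3: (p9, p3, p2) → 27.1675
  f4: (p9, p1, p2) → 62.2631
  f5: (p0, p11, p3) → 98.8468
  f6: (p0, p8, p11) → 59.9202
  f7: (p0, p9, p3) → 20.4212
  f8: (p0, p9, p1) → 35.2152
  f9: (p12, p8, p11) → 49.3673
  f10: (p12, p6, p11) → 8.1377
  f11: (p12, p13, p8) → 42.4408
  f12: (p12, p6, p2) → 29.4362
  f13: (p12, p13, p2) → 109.1504
  f14: (p7, p13, p8) → 37.1770
  f15: (p7, p0, p8) → 35.0141
  f16: (p7, p0, p1) → 14.3647
  f17: (p7, p1, p2) → 31.6007
  f18: (p7, p13, p2) → 87.4547
Σ area = 956.165

Euler characteristic 11−27+18 = 2 ✓


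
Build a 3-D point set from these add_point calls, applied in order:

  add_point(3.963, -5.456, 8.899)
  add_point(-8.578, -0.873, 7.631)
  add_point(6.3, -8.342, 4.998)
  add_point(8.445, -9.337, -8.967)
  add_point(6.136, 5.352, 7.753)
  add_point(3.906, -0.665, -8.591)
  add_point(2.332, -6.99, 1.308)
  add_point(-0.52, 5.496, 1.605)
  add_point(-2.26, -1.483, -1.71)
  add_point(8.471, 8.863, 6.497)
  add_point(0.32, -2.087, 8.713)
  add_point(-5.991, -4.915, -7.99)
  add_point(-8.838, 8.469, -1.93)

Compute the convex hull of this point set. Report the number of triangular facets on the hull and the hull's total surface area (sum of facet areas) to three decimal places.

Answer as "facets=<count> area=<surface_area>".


Extreme-point indices: [0, 1, 2, 3, 4, 5, 9, 10, 11, 12] — 10 of 13 on the boundary.

Facet areas (half cross-product norm):
  f1: (p5, p9, p12) → 142.9393
  f2: (p5, p3, p9) → 83.6437
  f3: (p5, p11, p12) → 79.7419
  f4: (p5, p11, p3) → 52.6713
  f5: (p1, p9, p12) → 122.1190
  f6: (p1, p11, p12) → 94.1173
  f7: (p2, p11, p3) → 104.3068
  f8: (p2, p3, p9) → 122.1318
  f9: (p2, p0, p9) → 39.5151
  f10: (p2, p1, p0) → 30.8439
  f11: (p2, p1, p11) → 126.2959
  f12: (p4, p0, p9) → 10.0156
  f13: (p4, p1, p9) → 21.2041
  f14: (p10, p1, p0) → 12.9419
  f15: (p10, p4, p0) → 23.4774
  f16: (p10, p4, p1) → 37.5281
Σ area = 1103.493

Euler characteristic 10−24+16 = 2 ✓

facets=16 area=1103.493


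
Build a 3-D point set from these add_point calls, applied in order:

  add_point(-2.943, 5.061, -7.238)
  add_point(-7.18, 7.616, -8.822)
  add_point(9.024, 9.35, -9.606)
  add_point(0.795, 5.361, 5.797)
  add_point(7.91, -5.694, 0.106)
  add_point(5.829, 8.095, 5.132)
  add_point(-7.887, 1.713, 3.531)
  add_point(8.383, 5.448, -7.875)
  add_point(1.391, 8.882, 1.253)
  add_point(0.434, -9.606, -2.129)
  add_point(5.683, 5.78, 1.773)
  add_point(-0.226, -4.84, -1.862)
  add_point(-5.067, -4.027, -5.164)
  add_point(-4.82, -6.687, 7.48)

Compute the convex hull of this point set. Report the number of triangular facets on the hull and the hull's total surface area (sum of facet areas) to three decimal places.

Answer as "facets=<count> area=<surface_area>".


facets=18 area=996.305

Extreme-point indices: [1, 2, 3, 4, 5, 6, 7, 8, 9, 12, 13] — 11 of 14 on the boundary.

Facet areas (half cross-product norm):
  f1: (p3, p13, p6) → 47.2789
  f2: (p3, p5, p13) → 22.8364
  f3: (p7, p9, p2) → 11.9513
  f4: (p4, p13, p9) → 49.3619
  f5: (p4, p5, p13) → 106.4026
  f6: (p4, p7, p9) → 58.0320
  f7: (p4, p5, p2) → 107.5804
  f8: (p4, p7, p2) → 6.8385
  f9: (p12, p9, p2) → 83.5632
  f10: (p12, p1, p2) → 100.8836
  f11: (p12, p13, p9) → 46.9362
  f12: (p12, p13, p6) → 51.5403
  f13: (p12, p1, p6) → 63.6250
  f14: (p8, p5, p2) → 39.2543
  f15: (p8, p1, p2) → 85.5341
  f16: (p8, p3, p5) → 14.7137
  f17: (p8, p1, p6) → 72.2512
  f18: (p8, p3, p6) → 27.7218
Σ area = 996.305

Euler: V−E+F = 11−27+18 = 2.


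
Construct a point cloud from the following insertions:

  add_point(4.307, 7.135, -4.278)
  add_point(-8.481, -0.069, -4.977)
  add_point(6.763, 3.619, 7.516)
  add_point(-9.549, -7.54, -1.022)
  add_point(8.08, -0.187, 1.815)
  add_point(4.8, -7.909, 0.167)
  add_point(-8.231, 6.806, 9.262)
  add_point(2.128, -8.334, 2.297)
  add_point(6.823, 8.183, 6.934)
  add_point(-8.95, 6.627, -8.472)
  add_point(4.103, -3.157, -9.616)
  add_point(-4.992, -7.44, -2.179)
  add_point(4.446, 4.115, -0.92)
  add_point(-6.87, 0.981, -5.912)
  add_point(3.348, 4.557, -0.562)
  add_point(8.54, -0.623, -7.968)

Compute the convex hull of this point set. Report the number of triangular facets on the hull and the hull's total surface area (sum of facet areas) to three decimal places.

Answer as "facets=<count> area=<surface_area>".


facets=20 area=1119.135

Extreme-point indices: [0, 2, 3, 4, 5, 6, 7, 8, 9, 10, 11, 15] — 12 of 16 on the boundary.

Area of each hull facet:
  f1: (p7, p6, p3) → 105.9654
  f2: (p9, p6, p3) → 126.6384
  f3: (p10, p9, p3) → 115.8233
  f4: (p10, p9, p15) → 41.0250
  f5: (p10, p5, p15) → 29.0349
  f6: (p0, p9, p15) → 64.0506
  f7: (p11, p7, p3) → 14.5191
  f8: (p11, p5, p7) → 13.8303
  f9: (p11, p10, p3) → 15.0834
  f10: (p11, p10, p5) → 52.5452
  f11: (p2, p7, p6) → 106.1929
  f12: (p2, p5, p7) → 23.6192
  f13: (p8, p2, p6) → 34.9287
  f14: (p8, p9, p6) → 134.8962
  f15: (p8, p0, p9) → 69.3333
  f16: (p8, p0, p15) → 51.7252
  f17: (p4, p5, p15) → 40.9347
  f18: (p4, p2, p5) → 24.3611
  f19: (p4, p8, p15) → 40.1689
  f20: (p4, p8, p2) → 14.4594
Σ area = 1119.135

Euler: V−E+F = 12−30+20 = 2.


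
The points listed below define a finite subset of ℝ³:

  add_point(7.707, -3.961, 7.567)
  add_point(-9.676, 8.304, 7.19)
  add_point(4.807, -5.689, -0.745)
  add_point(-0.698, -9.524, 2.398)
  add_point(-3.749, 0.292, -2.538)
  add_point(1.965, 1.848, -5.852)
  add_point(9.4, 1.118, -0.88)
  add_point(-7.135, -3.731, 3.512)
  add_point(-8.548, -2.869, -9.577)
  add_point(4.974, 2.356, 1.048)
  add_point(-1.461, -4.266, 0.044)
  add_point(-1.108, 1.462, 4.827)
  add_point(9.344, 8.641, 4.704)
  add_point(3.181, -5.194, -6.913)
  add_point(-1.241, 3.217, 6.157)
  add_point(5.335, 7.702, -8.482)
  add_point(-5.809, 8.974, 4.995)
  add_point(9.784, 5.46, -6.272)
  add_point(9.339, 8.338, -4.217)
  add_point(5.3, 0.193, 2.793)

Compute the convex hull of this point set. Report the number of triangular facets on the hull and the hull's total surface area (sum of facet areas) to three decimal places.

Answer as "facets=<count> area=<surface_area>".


facets=22 area=1165.408

Points on the hull: [0, 1, 2, 3, 6, 7, 8, 12, 13, 15, 16, 17, 18] (13 of 20).

Area of each hull facet:
  f1: (p15, p8, p1) → 165.7494
  f2: (p7, p8, p1) → 82.9484
  f3: (p7, p8, p3) → 57.5962
  f4: (p7, p0, p1) → 97.9462
  f5: (p7, p0, p3) → 48.7900
  f6: (p13, p8, p3) → 67.0248
  f7: (p13, p15, p17) → 34.0267
  f8: (p13, p15, p8) → 80.5365
  f9: (p12, p0, p1) → 123.1338
  f10: (p6, p13, p17) → 37.1380
  f11: (p6, p12, p17) → 32.4558
  f12: (p6, p12, p0) → 46.6296
  f13: (p2, p0, p3) → 33.1866
  f14: (p2, p13, p3) → 22.8842
  f15: (p2, p6, p0) → 34.8374
  f16: (p2, p6, p13) → 26.2213
  f17: (p16, p15, p1) → 16.2628
  f18: (p16, p12, p1) → 17.0619
  f19: (p18, p15, p17) → 9.5161
  f20: (p18, p12, p17) → 12.6833
  f21: (p18, p16, p15) → 51.1339
  f22: (p18, p16, p12) → 67.6450
Σ area = 1165.408

Euler characteristic 13−33+22 = 2 ✓


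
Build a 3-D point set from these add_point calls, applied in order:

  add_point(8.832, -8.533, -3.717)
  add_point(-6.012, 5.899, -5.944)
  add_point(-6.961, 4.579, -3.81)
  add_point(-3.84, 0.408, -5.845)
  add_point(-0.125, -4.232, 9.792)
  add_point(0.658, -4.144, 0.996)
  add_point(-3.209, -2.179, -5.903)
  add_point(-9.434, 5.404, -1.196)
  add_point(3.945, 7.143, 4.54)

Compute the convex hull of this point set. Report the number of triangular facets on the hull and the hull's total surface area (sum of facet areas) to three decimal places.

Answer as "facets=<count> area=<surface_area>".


facets=8 area=626.820

Points on the hull: [0, 1, 4, 6, 7, 8] (6 of 9).

Triangle areas on the boundary:
  f1: (p4, p8, p7) → 94.0107
  f2: (p4, p8, p0) → 106.5160
  f3: (p1, p8, p7) → 41.9459
  f4: (p1, p8, p0) → 130.2362
  f5: (p6, p1, p7) → 24.9657
  f6: (p6, p1, p0) → 40.7671
  f7: (p6, p4, p7) → 85.5329
  f8: (p6, p4, p0) → 102.8454
Σ area = 626.820

Euler characteristic 6−12+8 = 2 ✓


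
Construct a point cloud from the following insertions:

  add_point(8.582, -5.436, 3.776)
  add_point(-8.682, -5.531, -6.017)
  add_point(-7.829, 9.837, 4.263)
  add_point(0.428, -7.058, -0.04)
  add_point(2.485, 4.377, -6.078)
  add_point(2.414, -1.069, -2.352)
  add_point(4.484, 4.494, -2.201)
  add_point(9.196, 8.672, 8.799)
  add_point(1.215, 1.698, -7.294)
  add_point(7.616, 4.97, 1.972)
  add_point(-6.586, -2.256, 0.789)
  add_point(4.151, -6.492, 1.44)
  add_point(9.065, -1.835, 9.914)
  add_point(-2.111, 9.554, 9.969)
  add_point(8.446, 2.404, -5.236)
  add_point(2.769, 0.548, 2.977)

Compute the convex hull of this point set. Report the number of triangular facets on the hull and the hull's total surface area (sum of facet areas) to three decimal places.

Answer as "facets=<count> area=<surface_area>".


12 of the 16 inputs are extreme points: [0, 1, 2, 3, 4, 7, 8, 10, 11, 12, 13, 14].

Area of each hull facet:
  f1: (p8, p2, p1) → 100.8643
  f2: (p4, p2, p7) → 119.9627
  f3: (p4, p8, p2) → 23.9670
  f4: (p10, p2, p1) → 39.1916
  f5: (p13, p2, p7) → 35.7167
  f6: (p13, p12, p7) → 60.1517
  f7: (p13, p10, p2) → 50.8861
  f8: (p13, p10, p12) → 117.0942
  f9: (p3, p10, p1) → 33.3061
  f10: (p3, p10, p12) → 58.9833
  f11: (p3, p11, p12) → 14.1917
  f12: (p14, p4, p8) → 10.0148
  f13: (p14, p4, p7) → 48.7081
  f14: (p14, p3, p11) → 23.4685
  f15: (p14, p12, p7) → 77.3195
  f16: (p14, p8, p1) → 28.1782
  f17: (p14, p3, p1) → 72.6793
  f18: (p0, p11, p12) → 15.1815
  f19: (p0, p14, p12) → 40.3821
  f20: (p0, p14, p11) → 29.8357
Σ area = 1000.083

Euler: V−E+F = 12−30+20 = 2.

facets=20 area=1000.083


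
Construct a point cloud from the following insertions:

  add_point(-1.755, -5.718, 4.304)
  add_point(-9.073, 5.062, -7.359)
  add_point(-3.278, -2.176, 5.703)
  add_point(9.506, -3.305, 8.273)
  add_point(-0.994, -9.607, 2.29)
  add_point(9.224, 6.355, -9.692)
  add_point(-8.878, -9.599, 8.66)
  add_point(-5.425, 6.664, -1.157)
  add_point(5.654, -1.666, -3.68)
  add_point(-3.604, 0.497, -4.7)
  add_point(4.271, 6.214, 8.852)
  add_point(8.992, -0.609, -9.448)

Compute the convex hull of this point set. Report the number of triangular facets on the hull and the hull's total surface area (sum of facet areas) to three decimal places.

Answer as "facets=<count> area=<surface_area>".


Hull vertices (8/12): indices [1, 3, 4, 5, 6, 7, 10, 11].

Triangle areas on the boundary:
  f1: (p6, p4, p1) → 97.9429
  f2: (p6, p4, p3) → 65.3704
  f3: (p11, p4, p1) → 151.5575
  f4: (p11, p5, p1) → 64.0874
  f5: (p11, p4, p3) → 112.7135
  f6: (p11, p5, p3) → 61.4481
  f7: (p10, p6, p3) → 104.1269
  f8: (p10, p5, p3) → 102.9039
  f9: (p7, p5, p1) → 62.4988
  f10: (p7, p10, p5) → 114.7551
  f11: (p7, p6, p1) → 70.2891
  f12: (p7, p10, p6) → 129.6814
Σ area = 1137.375

Euler: V−E+F = 8−18+12 = 2.

facets=12 area=1137.375


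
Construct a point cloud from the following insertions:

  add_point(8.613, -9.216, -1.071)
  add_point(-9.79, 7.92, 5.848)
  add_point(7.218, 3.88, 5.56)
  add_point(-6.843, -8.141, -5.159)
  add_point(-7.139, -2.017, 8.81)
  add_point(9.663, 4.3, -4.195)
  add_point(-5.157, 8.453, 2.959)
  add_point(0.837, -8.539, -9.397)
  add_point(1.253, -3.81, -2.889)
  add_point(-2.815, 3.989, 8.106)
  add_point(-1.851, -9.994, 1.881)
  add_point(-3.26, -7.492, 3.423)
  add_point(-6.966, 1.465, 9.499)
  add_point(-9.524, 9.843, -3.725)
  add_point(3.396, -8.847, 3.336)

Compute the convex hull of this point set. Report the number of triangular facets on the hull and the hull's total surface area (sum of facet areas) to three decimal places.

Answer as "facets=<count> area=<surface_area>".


Extreme-point indices: [0, 1, 2, 3, 4, 5, 6, 7, 9, 10, 12, 13, 14] — 13 of 15 on the boundary.

Triangle areas on the boundary:
  f1: (p13, p7, p5) → 156.9302
  f2: (p3, p7, p10) → 38.4772
  f3: (p3, p13, p7) → 78.2705
  f4: (p3, p13, p1) → 88.5078
  f5: (p4, p3, p1) → 81.0044
  f6: (p4, p3, p10) → 52.0089
  f7: (p0, p2, p5) → 67.2861
  f8: (p0, p7, p5) → 78.2300
  f9: (p0, p7, p10) → 55.4746
  f10: (p6, p13, p5) → 67.8330
  f11: (p6, p2, p5) → 67.6585
  f12: (p6, p13, p1) → 22.2293
  f13: (p6, p2, p1) → 28.2698
  f14: (p12, p4, p1) → 10.1993
  f15: (p12, p4, p2) → 26.1915
  f16: (p14, p4, p2) → 87.4550
  f17: (p14, p0, p2) → 45.9931
  f18: (p14, p4, p10) → 32.5969
  f19: (p14, p0, p10) → 16.0196
  f20: (p9, p2, p1) → 28.4361
  f21: (p9, p12, p1) → 19.4627
  f22: (p9, p12, p2) → 13.4096
Σ area = 1161.944

Euler characteristic 13−33+22 = 2 ✓

facets=22 area=1161.944


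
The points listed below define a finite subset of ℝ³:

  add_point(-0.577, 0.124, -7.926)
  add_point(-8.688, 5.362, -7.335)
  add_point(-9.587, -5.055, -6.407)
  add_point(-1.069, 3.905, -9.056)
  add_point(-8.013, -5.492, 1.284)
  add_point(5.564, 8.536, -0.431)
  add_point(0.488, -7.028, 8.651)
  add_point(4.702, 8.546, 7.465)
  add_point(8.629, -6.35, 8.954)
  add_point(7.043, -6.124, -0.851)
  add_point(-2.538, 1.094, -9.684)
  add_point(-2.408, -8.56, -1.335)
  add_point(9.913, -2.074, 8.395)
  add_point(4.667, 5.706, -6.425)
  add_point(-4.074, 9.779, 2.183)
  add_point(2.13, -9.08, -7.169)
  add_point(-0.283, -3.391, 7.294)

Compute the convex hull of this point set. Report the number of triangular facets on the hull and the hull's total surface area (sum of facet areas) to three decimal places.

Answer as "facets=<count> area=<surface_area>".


15 of the 17 inputs are extreme points: [1, 2, 3, 4, 5, 6, 7, 8, 9, 10, 11, 12, 13, 14, 15].

Facet areas (half cross-product norm):
  f1: (p15, p10, p2) → 53.6059
  f2: (p1, p10, p2) → 36.8504
  f3: (p5, p1, p14) → 57.2431
  f4: (p4, p6, p14) → 89.2840
  f5: (p4, p1, p2) → 40.9450
  f6: (p4, p1, p14) → 77.3227
  f7: (p8, p6, p15) → 65.4504
  f8: (p7, p5, p12) → 47.1057
  f9: (p7, p5, p14) → 37.2503
  f10: (p7, p6, p14) → 83.2522
  f11: (p7, p8, p12) → 18.1027
  f12: (p7, p8, p6) → 62.2673
  f13: (p13, p5, p12) → 46.5057
  f14: (p13, p15, p10) → 52.4518
  f15: (p13, p5, p1) → 43.8276
  f16: (p11, p6, p15) → 31.4478
  f17: (p11, p4, p6) → 35.5441
  f18: (p11, p15, p2) → 34.9750
  f19: (p11, p4, p2) → 26.6855
  f20: (p9, p13, p12) → 69.5459
  f21: (p9, p13, p15) → 56.3864
  f22: (p9, p8, p12) → 22.2421
  f23: (p9, p8, p15) → 24.5664
  f24: (p3, p1, p10) → 12.4881
  f25: (p3, p13, p10) → 7.4327
  f26: (p3, p13, p1) → 18.5948
Σ area = 1151.374

Check V−E+F: 15 − 39 + 26 = 2.

facets=26 area=1151.374


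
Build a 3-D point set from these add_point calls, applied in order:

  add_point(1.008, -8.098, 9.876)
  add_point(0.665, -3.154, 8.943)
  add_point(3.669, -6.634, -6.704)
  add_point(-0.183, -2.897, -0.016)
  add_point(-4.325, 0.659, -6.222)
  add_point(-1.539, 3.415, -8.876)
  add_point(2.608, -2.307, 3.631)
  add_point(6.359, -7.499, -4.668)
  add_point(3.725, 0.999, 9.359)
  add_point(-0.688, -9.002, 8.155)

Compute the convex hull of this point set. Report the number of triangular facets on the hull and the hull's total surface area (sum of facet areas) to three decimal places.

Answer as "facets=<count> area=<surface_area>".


facets=12 area=502.317

8 of the 10 inputs are extreme points: [0, 1, 2, 4, 5, 7, 8, 9].

Triangle areas on the boundary:
  f1: (p8, p5, p4) → 40.5245
  f2: (p8, p5, p7) → 114.0052
  f3: (p2, p9, p4) → 83.9314
  f4: (p2, p9, p7) → 25.2626
  f5: (p2, p5, p4) → 25.5748
  f6: (p2, p5, p7) → 14.7934
  f7: (p1, p9, p4) → 49.6522
  f8: (p1, p8, p4) → 42.3765
  f9: (p0, p9, p7) → 18.4608
  f10: (p0, p8, p7) → 72.4353
  f11: (p0, p1, p9) → 6.4041
  f12: (p0, p1, p8) → 8.8958
Σ area = 502.317

Check V−E+F: 8 − 18 + 12 = 2.


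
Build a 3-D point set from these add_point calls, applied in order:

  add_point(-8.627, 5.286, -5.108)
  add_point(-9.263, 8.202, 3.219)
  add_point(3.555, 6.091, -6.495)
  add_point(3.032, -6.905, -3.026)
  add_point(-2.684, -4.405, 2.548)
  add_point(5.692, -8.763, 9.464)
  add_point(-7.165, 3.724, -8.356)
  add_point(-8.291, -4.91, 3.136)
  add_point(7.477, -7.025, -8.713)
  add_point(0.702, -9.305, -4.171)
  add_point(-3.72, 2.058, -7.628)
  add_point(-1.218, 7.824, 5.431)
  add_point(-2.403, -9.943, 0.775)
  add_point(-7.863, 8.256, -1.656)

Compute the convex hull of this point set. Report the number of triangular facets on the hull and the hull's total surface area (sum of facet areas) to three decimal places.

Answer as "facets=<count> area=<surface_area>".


Extreme-point indices: [0, 1, 2, 5, 6, 7, 8, 9, 11, 12, 13] — 11 of 14 on the boundary.

Triangle areas on the boundary:
  f1: (p2, p5, p8) → 126.6287
  f2: (p2, p6, p8) → 77.1344
  f3: (p7, p6, p12) → 58.1755
  f4: (p7, p5, p1) → 99.0546
  f5: (p7, p5, p12) → 47.1413
  f6: (p9, p6, p8) → 66.8035
  f7: (p9, p6, p12) → 46.3079
  f8: (p9, p5, p8) → 60.0407
  f9: (p9, p5, p12) → 33.9965
  f10: (p11, p5, p1) → 68.2784
  f11: (p11, p2, p5) → 119.1584
  f12: (p13, p2, p6) → 44.5131
  f13: (p13, p11, p1) → 21.1811
  f14: (p13, p11, p2) → 57.4003
  f15: (p0, p7, p1) → 54.6883
  f16: (p0, p7, p6) → 24.9751
  f17: (p0, p13, p1) → 8.7356
  f18: (p0, p13, p6) → 5.1337
Σ area = 1019.347

Check V−E+F: 11 − 27 + 18 = 2.

facets=18 area=1019.347


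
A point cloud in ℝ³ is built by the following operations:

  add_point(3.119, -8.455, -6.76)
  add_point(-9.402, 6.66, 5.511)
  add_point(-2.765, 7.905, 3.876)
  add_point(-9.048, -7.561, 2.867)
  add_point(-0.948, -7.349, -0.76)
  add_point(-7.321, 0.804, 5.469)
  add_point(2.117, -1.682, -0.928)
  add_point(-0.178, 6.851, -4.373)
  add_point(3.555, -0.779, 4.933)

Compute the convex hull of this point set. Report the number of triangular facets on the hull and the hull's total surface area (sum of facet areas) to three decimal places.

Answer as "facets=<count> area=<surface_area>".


Hull vertices (8/9): indices [0, 1, 2, 3, 4, 5, 7, 8].

Triangle areas on the boundary:
  f1: (p2, p8, p1) → 34.4881
  f2: (p7, p2, p1) → 26.4592
  f3: (p7, p3, p1) → 96.9024
  f4: (p7, p3, p0) → 116.9263
  f5: (p7, p0, p8) → 84.2599
  f6: (p7, p2, p8) → 46.2402
  f7: (p5, p8, p1) → 30.2387
  f8: (p5, p3, p1) → 15.8832
  f9: (p5, p3, p8) → 49.0818
  f10: (p4, p0, p8) → 33.9826
  f11: (p4, p3, p8) → 42.5959
  f12: (p4, p3, p0) → 17.8194
Σ area = 594.878

Euler: V−E+F = 8−18+12 = 2.

facets=12 area=594.878


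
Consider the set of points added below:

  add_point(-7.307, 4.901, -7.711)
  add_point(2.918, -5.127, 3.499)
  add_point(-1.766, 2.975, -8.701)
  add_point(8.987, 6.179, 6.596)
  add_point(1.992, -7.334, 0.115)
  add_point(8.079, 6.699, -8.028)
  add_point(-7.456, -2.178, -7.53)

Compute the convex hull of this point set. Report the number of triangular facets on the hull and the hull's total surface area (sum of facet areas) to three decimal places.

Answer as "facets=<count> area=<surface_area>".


Points on the hull: [0, 1, 2, 3, 4, 5, 6] (7 of 7).

Triangle areas on the boundary:
  f1: (p5, p4, p6) → 107.6966
  f2: (p5, p4, p3) → 111.7392
  f3: (p0, p5, p3) → 113.5037
  f4: (p1, p4, p6) → 24.7702
  f5: (p1, p4, p3) → 18.0850
  f6: (p1, p0, p6) → 53.5788
  f7: (p1, p0, p3) → 119.7517
  f8: (p2, p5, p6) → 17.1017
  f9: (p2, p0, p6) → 20.0999
  f10: (p2, p0, p5) → 20.9473
Σ area = 607.274

Euler characteristic 7−15+10 = 2 ✓

facets=10 area=607.274


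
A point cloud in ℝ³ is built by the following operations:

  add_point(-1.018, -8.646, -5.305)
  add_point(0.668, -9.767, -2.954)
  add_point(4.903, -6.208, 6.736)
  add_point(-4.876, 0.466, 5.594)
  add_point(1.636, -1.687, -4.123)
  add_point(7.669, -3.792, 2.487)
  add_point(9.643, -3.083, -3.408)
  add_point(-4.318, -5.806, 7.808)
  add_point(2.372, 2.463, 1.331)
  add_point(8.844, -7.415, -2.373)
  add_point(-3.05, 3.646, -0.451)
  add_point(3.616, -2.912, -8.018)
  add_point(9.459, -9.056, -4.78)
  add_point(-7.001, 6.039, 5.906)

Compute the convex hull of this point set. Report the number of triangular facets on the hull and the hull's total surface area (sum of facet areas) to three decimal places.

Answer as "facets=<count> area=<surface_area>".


facets=20 area=652.779

Points on the hull: [0, 1, 2, 5, 6, 7, 8, 9, 10, 11, 12, 13] (12 of 14).

Area of each hull facet:
  f1: (p2, p7, p13) → 55.4372
  f2: (p2, p7, p1) → 50.0181
  f3: (p8, p10, p13) → 21.9700
  f4: (p8, p11, p6) → 37.3683
  f5: (p8, p10, p11) → 31.5864
  f6: (p12, p2, p1) → 49.0217
  f7: (p12, p11, p6) → 23.0459
  f8: (p0, p10, p11) → 46.7417
  f9: (p0, p12, p1) → 13.0978
  f10: (p0, p12, p11) → 34.6290
  f11: (p0, p10, p13) → 39.9208
  f12: (p0, p7, p13) → 84.4714
  f13: (p0, p7, p1) → 18.3723
  f14: (p5, p8, p6) → 25.8937
  f15: (p5, p12, p6) → 19.1024
  f16: (p5, p2, p13) → 48.0163
  f17: (p5, p8, p13) → 31.1344
  f18: (p9, p12, p2) → 6.9441
  f19: (p9, p5, p2) → 15.5976
  f20: (p9, p5, p12) → 0.4097
Σ area = 652.779

Check V−E+F: 12 − 30 + 20 = 2.


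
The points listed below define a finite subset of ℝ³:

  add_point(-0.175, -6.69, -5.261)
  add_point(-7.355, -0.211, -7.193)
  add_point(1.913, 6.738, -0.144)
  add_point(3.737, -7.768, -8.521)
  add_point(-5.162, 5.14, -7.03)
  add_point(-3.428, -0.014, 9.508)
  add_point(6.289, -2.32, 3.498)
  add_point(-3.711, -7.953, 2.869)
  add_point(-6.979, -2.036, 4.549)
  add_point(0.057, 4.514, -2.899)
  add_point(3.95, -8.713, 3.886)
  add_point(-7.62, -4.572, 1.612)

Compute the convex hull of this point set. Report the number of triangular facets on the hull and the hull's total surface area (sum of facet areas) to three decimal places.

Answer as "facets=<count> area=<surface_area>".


facets=18 area=705.232

Points on the hull: [0, 1, 2, 3, 4, 5, 6, 7, 8, 10, 11] (11 of 12).

Triangle areas on the boundary:
  f1: (p3, p2, p6) → 71.8437
  f2: (p4, p3, p2) → 77.1061
  f3: (p5, p2, p6) → 58.7929
  f4: (p5, p4, p2) → 64.0550
  f5: (p10, p3, p6) → 42.1101
  f6: (p10, p5, p6) → 39.4013
  f7: (p1, p4, p3) → 38.1494
  f8: (p8, p5, p4) → 40.2156
  f9: (p8, p1, p11) → 17.8914
  f10: (p8, p1, p4) → 34.2102
  f11: (p7, p10, p5) → 40.1720
  f12: (p7, p8, p11) → 10.3919
  f13: (p7, p8, p5) → 21.9520
  f14: (p7, p10, p3) → 47.7367
  f15: (p0, p1, p11) → 43.3497
  f16: (p0, p1, p3) → 21.2557
  f17: (p0, p7, p11) → 23.8139
  f18: (p0, p7, p3) → 12.7839
Σ area = 705.232

Euler: V−E+F = 11−27+18 = 2.


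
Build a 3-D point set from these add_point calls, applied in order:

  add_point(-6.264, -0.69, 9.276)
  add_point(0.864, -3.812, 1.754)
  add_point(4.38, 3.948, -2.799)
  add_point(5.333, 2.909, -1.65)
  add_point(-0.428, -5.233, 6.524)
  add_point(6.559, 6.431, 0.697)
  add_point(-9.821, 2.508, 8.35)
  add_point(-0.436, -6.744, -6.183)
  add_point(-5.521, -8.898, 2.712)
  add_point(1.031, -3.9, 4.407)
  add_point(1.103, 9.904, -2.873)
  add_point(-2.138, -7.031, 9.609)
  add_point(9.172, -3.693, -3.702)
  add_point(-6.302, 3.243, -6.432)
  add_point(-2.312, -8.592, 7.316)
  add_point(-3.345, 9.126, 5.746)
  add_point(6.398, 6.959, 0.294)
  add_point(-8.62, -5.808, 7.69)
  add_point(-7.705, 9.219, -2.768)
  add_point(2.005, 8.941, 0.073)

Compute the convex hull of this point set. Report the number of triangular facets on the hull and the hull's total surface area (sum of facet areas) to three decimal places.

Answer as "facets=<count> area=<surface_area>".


Points on the hull: [0, 5, 6, 7, 8, 10, 11, 12, 13, 14, 15, 16, 17, 18, 19] (15 of 20).

Per-facet area ½‖(b−a)×(c−a)‖:
  f1: (p13, p10, p12) → 82.0098
  f2: (p18, p13, p6) → 46.9966
  f3: (p18, p13, p10) → 31.2833
  f4: (p7, p13, p12) → 58.6566
  f5: (p7, p8, p13) → 60.5699
  f6: (p15, p18, p6) → 45.9245
  f7: (p15, p18, p10) → 37.8845
  f8: (p16, p10, p12) → 36.3785
  f9: (p16, p5, p12) → 3.3226
  f10: (p16, p15, p5) → 3.8779
  f11: (p11, p15, p5) → 93.5475
  f12: (p11, p5, p12) → 97.1366
  f13: (p19, p15, p10) → 11.1450
  f14: (p19, p16, p10) → 7.0709
  f15: (p19, p16, p15) → 15.0385
  f16: (p17, p13, p6) → 63.9873
  f17: (p17, p8, p13) → 50.3606
  f18: (p0, p15, p6) → 23.4296
  f19: (p0, p11, p15) → 31.9726
  f20: (p0, p17, p6) → 13.8811
  f21: (p0, p17, p11) → 19.1804
  f22: (p14, p11, p12) → 21.7830
  f23: (p14, p7, p12) → 71.2221
  f24: (p14, p7, p8) → 26.8691
  f25: (p14, p17, p8) → 17.2771
  f26: (p14, p17, p11) → 9.3738
Σ area = 980.179

Check V−E+F: 15 − 39 + 26 = 2.

facets=26 area=980.179


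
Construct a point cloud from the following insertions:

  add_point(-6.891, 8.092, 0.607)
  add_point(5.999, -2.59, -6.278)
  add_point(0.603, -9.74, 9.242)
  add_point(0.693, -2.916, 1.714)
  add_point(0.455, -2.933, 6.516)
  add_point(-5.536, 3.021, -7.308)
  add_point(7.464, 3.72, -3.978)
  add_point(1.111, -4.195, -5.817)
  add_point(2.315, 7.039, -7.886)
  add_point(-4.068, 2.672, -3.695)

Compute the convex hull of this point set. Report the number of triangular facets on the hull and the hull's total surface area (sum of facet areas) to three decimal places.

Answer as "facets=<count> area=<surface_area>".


Extreme-point indices: [0, 1, 2, 4, 5, 6, 7, 8] — 8 of 10 on the boundary.

Triangle areas on the boundary:
  f1: (p8, p6, p0) → 44.8008
  f2: (p5, p2, p0) → 99.2890
  f3: (p5, p8, p0) → 41.8907
  f4: (p4, p6, p0) → 94.5926
  f5: (p4, p2, p0) → 26.5049
  f6: (p4, p2, p6) → 37.5451
  f7: (p1, p2, p6) → 60.9775
  f8: (p1, p8, p6) → 24.8771
  f9: (p1, p5, p8) → 45.8000
  f10: (p7, p5, p2) → 73.9824
  f11: (p7, p1, p2) → 40.4413
  f12: (p7, p1, p5) → 23.5507
Σ area = 614.252

Euler characteristic 8−18+12 = 2 ✓

facets=12 area=614.252


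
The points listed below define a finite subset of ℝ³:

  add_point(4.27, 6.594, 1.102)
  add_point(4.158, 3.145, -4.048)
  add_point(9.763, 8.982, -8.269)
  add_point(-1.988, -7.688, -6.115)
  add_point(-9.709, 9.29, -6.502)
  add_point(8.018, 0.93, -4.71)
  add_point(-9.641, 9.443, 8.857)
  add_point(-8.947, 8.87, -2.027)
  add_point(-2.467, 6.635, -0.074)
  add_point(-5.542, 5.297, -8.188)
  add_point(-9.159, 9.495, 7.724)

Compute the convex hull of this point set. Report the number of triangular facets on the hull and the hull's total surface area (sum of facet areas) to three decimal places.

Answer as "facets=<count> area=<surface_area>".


facets=12 area=801.555

Points on the hull: [0, 2, 3, 4, 5, 6, 9, 10] (8 of 11).

Per-facet area ½‖(b−a)×(c−a)‖:
  f1: (p6, p3, p4) → 143.2580
  f2: (p5, p3, p2) → 43.3176
  f3: (p9, p2, p4) → 40.4310
  f4: (p9, p3, p4) → 26.0657
  f5: (p9, p3, p2) → 107.1694
  f6: (p10, p2, p4) → 139.0204
  f7: (p10, p6, p4) → 3.7716
  f8: (p10, p6, p2) → 6.9287
  f9: (p0, p6, p3) → 138.9147
  f10: (p0, p5, p3) → 58.5524
  f11: (p0, p6, p2) → 55.0792
  f12: (p0, p5, p2) → 39.0461
Σ area = 801.555

Euler characteristic 8−18+12 = 2 ✓


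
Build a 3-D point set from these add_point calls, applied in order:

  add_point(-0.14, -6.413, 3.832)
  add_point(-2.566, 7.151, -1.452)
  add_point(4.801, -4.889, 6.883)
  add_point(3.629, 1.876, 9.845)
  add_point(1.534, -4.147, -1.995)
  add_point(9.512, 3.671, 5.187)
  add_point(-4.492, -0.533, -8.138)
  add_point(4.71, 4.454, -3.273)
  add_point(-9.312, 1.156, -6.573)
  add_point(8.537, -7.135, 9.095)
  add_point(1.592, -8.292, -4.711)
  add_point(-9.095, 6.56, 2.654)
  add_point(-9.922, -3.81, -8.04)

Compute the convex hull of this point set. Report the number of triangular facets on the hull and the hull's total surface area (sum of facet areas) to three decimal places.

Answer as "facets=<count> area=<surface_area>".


Points on the hull: [0, 1, 3, 5, 6, 7, 8, 9, 10, 11, 12] (11 of 13).

Area of each hull facet:
  f1: (p11, p3, p5) → 56.8687
  f2: (p7, p10, p5) → 63.8394
  f3: (p0, p10, p12) → 57.0520
  f4: (p0, p11, p12) → 103.0803
  f5: (p0, p11, p3) → 79.5363
  f6: (p6, p10, p12) → 32.9050
  f7: (p6, p7, p10) → 57.7967
  f8: (p1, p11, p5) → 49.0829
  f9: (p1, p7, p5) → 37.3575
  f10: (p1, p6, p7) → 40.2182
  f11: (p9, p10, p5) → 87.6629
  f12: (p9, p0, p10) → 43.0519
  f13: (p9, p3, p5) → 38.8550
  f14: (p9, p0, p3) → 47.2187
  f15: (p8, p6, p12) → 13.3768
  f16: (p8, p1, p6) → 26.7662
  f17: (p8, p11, p12) → 19.1641
  f18: (p8, p1, p11) → 37.8725
Σ area = 891.705

Check V−E+F: 11 − 27 + 18 = 2.

facets=18 area=891.705
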